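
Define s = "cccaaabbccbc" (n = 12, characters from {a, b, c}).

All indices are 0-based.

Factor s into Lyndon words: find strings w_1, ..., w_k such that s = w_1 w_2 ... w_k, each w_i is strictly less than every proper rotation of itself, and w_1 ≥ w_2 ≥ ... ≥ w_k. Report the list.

["c", "c", "c", "aaabbccbc"]

emit factor 1: 'c' (i=0, period=1)
emit factor 2: 'c' (i=1, period=1)
emit factor 3: 'c' (i=2, period=1)
emit factor 4: 'aaabbccbc' (i=3, period=9)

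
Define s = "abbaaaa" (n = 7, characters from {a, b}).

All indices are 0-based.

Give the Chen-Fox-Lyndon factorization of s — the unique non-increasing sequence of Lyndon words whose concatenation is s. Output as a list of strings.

emit factor 1: 'abb' (i=0, period=3)
emit factor 2: 'a' (i=3, period=1)
emit factor 3: 'a' (i=4, period=1)
emit factor 4: 'a' (i=5, period=1)
emit factor 5: 'a' (i=6, period=1)

["abb", "a", "a", "a", "a"]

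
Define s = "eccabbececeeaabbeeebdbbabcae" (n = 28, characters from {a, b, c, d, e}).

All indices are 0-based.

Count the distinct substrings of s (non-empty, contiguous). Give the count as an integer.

368

rank | idx | suffix
   0 |  12 | aabbeeebdbbabcae
   1 |   3 | abbececeeaabbeeebdbbabcae
   2 |  13 | abbeeebdbbabcae
   3 |  23 | abcae
   4 |  26 | ae
   5 |  22 | babcae
   6 |  21 | bbabcae
   7 |   4 | bbececeeaabbeeebdbbabcae
   8 |  14 | bbeeebdbbabcae
   9 |  24 | bcae
  10 |  19 | bdbbabcae
  11 |   5 | bececeeaabbeeebdbbabcae
  12 |  15 | beeebdbbabcae
  13 |   2 | cabbececeeaabbeeebdbbabcae
  14 |  25 | cae
  15 |   1 | ccabbececeeaabbeeebdbbabcae
  16 |   7 | ceceeaabbeeebdbbabcae
  17 |   9 | ceeaabbeeebdbbabcae
  18 |  20 | dbbabcae
  19 |  27 | e
  20 |  11 | eaabbeeebdbbabcae
  21 |  18 | ebdbbabcae
  22 |   0 | eccabbececeeaabbeeebdbbabcae
  23 |   6 | ececeeaabbeeebdbbabcae
  24 |   8 | eceeaabbeeebdbbabcae
  25 |  10 | eeaabbeeebdbbabcae
  26 |  17 | eebdbbabcae
  27 |  16 | eeebdbbabcae

SA = [12, 3, 13, 23, 26, 22, 21, 4, 14, 24, 19, 5, 15, 2, 25, 1, 7, 9, 20, 27, 11, 18, 0, 6, 8, 10, 17, 16]
i: (SA[i-1],SA[i]) lcp shared
  1: (12,3) 1 'a'
  2: (3,13) 4 'abbe'
  3: (13,23) 2 'ab'
  4: (23,26) 1 'a'
  5: (26,22) 0 ''
  6: (22,21) 1 'b'
  7: (21,4) 2 'bb'
  8: (4,14) 3 'bbe'
  9: (14,24) 1 'b'
  10: (24,19) 1 'b'
  11: (19,5) 1 'b'
  12: (5,15) 2 'be'
  13: (15,2) 0 ''
  14: (2,25) 2 'ca'
  15: (25,1) 1 'c'
  16: (1,7) 1 'c'
  17: (7,9) 2 'ce'
  18: (9,20) 0 ''
  19: (20,27) 0 ''
  20: (27,11) 1 'e'
  21: (11,18) 1 'e'
  22: (18,0) 1 'e'
  23: (0,6) 2 'ec'
  24: (6,8) 3 'ece'
  25: (8,10) 1 'e'
  26: (10,17) 2 'ee'
  27: (17,16) 2 'ee'

n(n+1)/2 = 28·29/2 = 406
Σ LCP = 0 + 1 + 4 + 2 + 1 + 0 + 1 + 2 + 3 + 1 + 1 + 1 + 2 + 0 + 2 + 1 + 1 + 2 + 0 + 0 + 1 + 1 + 1 + 2 + 3 + 1 + 2 + 2 = 38
distinct = 406 − 38 = 368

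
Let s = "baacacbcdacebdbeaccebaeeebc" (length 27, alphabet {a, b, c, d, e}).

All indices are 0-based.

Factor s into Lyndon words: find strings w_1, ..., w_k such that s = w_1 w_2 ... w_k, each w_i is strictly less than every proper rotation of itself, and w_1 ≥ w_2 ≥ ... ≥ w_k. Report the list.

emit factor 1: 'b' (i=0, period=1)
emit factor 2: 'aacacbcdacebdbeaccebaeeebc' (i=1, period=26)

["b", "aacacbcdacebdbeaccebaeeebc"]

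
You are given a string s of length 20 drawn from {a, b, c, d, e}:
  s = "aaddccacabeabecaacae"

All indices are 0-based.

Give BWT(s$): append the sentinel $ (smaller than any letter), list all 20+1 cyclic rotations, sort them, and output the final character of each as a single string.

ec$cecaacaaeacaddaabb

rank  rotation               last
    0  $aaddccacabeabecaacae  e
    1  aacae$aaddccacabeabec  c
    2  aaddccacabeabecaacae$  $
    3  abeabecaacae$aaddccac  c
    4  abecaacae$aaddccacabe  e
    5  acabeabecaacae$aaddcc  c
    6  acae$aaddccacabeabeca  a
    7  addccacabeabecaacae$a  a
    8  ae$aaddccacabeabecaac  c
    9  beabecaacae$aaddccaca  a
   10  becaacae$aaddccacabea  a
   11  caacae$aaddccacabeabe  e
   12  cabeabecaacae$aaddcca  a
   13  cacabeabecaacae$aaddc  c
   14  cae$aaddccacabeabecaa  a
   15  ccacabeabecaacae$aadd  d
   16  dccacabeabecaacae$aad  d
   17  ddccacabeabecaacae$aa  a
   18  e$aaddccacabeabecaaca  a
   19  eabecaacae$aaddccacab  b
   20  ecaacae$aaddccacabeab  b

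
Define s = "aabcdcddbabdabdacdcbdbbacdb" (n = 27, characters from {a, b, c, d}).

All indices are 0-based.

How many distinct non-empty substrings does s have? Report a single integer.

rank | idx | suffix
   0 |   0 | aabcdcddbabdabdacdcbdbbacdb
   1 |   1 | abcdcddbabdabdacdcbdbbacdb
   2 |   9 | abdabdacdcbdbbacdb
   3 |  12 | abdacdcbdbbacdb
   4 |  23 | acdb
   5 |  15 | acdcbdbbacdb
   6 |  26 | b
   7 |   8 | babdabdacdcbdbbacdb
   8 |  22 | bacdb
   9 |  21 | bbacdb
  10 |   2 | bcdcddbabdabdacdcbdbbacdb
  11 |  10 | bdabdacdcbdbbacdb
  12 |  13 | bdacdcbdbbacdb
  13 |  19 | bdbbacdb
  14 |  18 | cbdbbacdb
  15 |  24 | cdb
  16 |  16 | cdcbdbbacdb
  17 |   3 | cdcddbabdabdacdcbdbbacdb
  18 |   5 | cddbabdabdacdcbdbbacdb
  19 |  11 | dabdacdcbdbbacdb
  20 |  14 | dacdcbdbbacdb
  21 |  25 | db
  22 |   7 | dbabdabdacdcbdbbacdb
  23 |  20 | dbbacdb
  24 |  17 | dcbdbbacdb
  25 |   4 | dcddbabdabdacdcbdbbacdb
  26 |   6 | ddbabdabdacdcbdbbacdb

SA = [0, 1, 9, 12, 23, 15, 26, 8, 22, 21, 2, 10, 13, 19, 18, 24, 16, 3, 5, 11, 14, 25, 7, 20, 17, 4, 6]
rank  pair      lcp
   1  s[0:],s[1:]  1  'a'
   2  s[1:],s[9:]  2  'ab'
   3  s[9:],s[12:]  4  'abda'
   4  s[12:],s[23:]  1  'a'
   5  s[23:],s[15:]  3  'acd'
   6  s[15:],s[26:]  0  ''
   7  s[26:],s[8:]  1  'b'
   8  s[8:],s[22:]  2  'ba'
   9  s[22:],s[21:]  1  'b'
  10  s[21:],s[2:]  1  'b'
  11  s[2:],s[10:]  1  'b'
  12  s[10:],s[13:]  3  'bda'
  13  s[13:],s[19:]  2  'bd'
  14  s[19:],s[18:]  0  ''
  15  s[18:],s[24:]  1  'c'
  16  s[24:],s[16:]  2  'cd'
  17  s[16:],s[3:]  3  'cdc'
  18  s[3:],s[5:]  2  'cd'
  19  s[5:],s[11:]  0  ''
  20  s[11:],s[14:]  2  'da'
  21  s[14:],s[25:]  1  'd'
  22  s[25:],s[7:]  2  'db'
  23  s[7:],s[20:]  2  'db'
  24  s[20:],s[17:]  1  'd'
  25  s[17:],s[4:]  2  'dc'
  26  s[4:],s[6:]  1  'd'

n(n+1)/2 = 27·28/2 = 378
Σ LCP = 0 + 1 + 2 + 4 + 1 + 3 + 0 + 1 + 2 + 1 + 1 + 1 + 3 + 2 + 0 + 1 + 2 + 3 + 2 + 0 + 2 + 1 + 2 + 2 + 1 + 2 + 1 = 41
distinct = 378 − 41 = 337

337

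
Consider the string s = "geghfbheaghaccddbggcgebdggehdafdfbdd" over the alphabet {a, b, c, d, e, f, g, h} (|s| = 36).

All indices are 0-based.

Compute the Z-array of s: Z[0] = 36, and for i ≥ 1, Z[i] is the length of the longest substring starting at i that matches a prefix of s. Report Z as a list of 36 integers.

[36, 0, 1, 0, 0, 0, 0, 0, 0, 1, 0, 0, 0, 0, 0, 0, 0, 1, 1, 0, 2, 0, 0, 0, 1, 2, 0, 0, 0, 0, 0, 0, 0, 0, 0, 0]

Z[0]=36
i=1: fresh scan; Z[1]=0
i=2: fresh scan; Z[2]=1 extend→box=[2,3)
i=3: fresh scan; Z[3]=0
i=4: fresh scan; Z[4]=0
i=5: fresh scan; Z[5]=0
i=6: fresh scan; Z[6]=0
i=7: fresh scan; Z[7]=0
i=8: fresh scan; Z[8]=0
i=9: fresh scan; Z[9]=1 extend→box=[9,10)
i=10: fresh scan; Z[10]=0
i=11: fresh scan; Z[11]=0
i=12: fresh scan; Z[12]=0
i=13: fresh scan; Z[13]=0
i=14: fresh scan; Z[14]=0
i=15: fresh scan; Z[15]=0
i=16: fresh scan; Z[16]=0
i=17: fresh scan; Z[17]=1 extend→box=[17,18)
i=18: fresh scan; Z[18]=1 extend→box=[18,19)
i=19: fresh scan; Z[19]=0
i=20: fresh scan; Z[20]=2 extend→box=[20,22)
i=21: min(r-i=1, Z[1]=0)=0; Z[21]=0
i=22: fresh scan; Z[22]=0
i=23: fresh scan; Z[23]=0
i=24: fresh scan; Z[24]=1 extend→box=[24,25)
i=25: fresh scan; Z[25]=2 extend→box=[25,27)
i=26: min(r-i=1, Z[1]=0)=0; Z[26]=0
i=27: fresh scan; Z[27]=0
i=28: fresh scan; Z[28]=0
i=29: fresh scan; Z[29]=0
i=30: fresh scan; Z[30]=0
i=31: fresh scan; Z[31]=0
i=32: fresh scan; Z[32]=0
i=33: fresh scan; Z[33]=0
i=34: fresh scan; Z[34]=0
i=35: fresh scan; Z[35]=0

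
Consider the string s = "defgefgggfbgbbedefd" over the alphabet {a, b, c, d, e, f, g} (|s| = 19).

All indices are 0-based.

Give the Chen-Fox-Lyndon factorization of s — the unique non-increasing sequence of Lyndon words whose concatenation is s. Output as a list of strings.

emit factor 1: 'defgefgggf' (i=0, period=10)
emit factor 2: 'bg' (i=10, period=2)
emit factor 3: 'bbedefd' (i=12, period=7)

["defgefgggf", "bg", "bbedefd"]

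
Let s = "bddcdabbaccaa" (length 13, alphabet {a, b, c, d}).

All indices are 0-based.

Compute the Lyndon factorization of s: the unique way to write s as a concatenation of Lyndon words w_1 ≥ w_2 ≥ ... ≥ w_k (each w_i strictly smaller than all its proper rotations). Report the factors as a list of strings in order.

emit factor 1: 'bddcd' (i=0, period=5)
emit factor 2: 'abbacc' (i=5, period=6)
emit factor 3: 'a' (i=11, period=1)
emit factor 4: 'a' (i=12, period=1)

["bddcd", "abbacc", "a", "a"]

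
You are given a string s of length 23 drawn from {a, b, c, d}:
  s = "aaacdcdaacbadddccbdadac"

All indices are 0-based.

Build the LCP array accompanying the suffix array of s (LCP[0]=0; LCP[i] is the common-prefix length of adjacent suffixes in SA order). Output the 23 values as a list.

rank→(start, suffix):
  0 → (0, 'aaacdcdaacbadddccbdadac')
  1 → (7, 'aacbadddccbdadac')
  2 → (1, 'aacdcdaacbadddccbdadac')
  3 → (21, 'ac')
  4 → (8, 'acbadddccbdadac')
  5 → (2, 'acdcdaacbadddccbdadac')
  6 → (19, 'adac')
  7 → (11, 'adddccbdadac')
  8 → (10, 'badddccbdadac')
  9 → (17, 'bdadac')
  10 → (22, 'c')
  11 → (9, 'cbadddccbdadac')
  12 → (16, 'cbdadac')
  13 → (15, 'ccbdadac')
  14 → (5, 'cdaacbadddccbdadac')
  15 → (3, 'cdcdaacbadddccbdadac')
  16 → (6, 'daacbadddccbdadac')
  17 → (20, 'dac')
  18 → (18, 'dadac')
  19 → (14, 'dccbdadac')
  20 → (4, 'dcdaacbadddccbdadac')
  21 → (13, 'ddccbdadac')
  22 → (12, 'dddccbdadac')

SA = [0, 7, 1, 21, 8, 2, 19, 11, 10, 17, 22, 9, 16, 15, 5, 3, 6, 20, 18, 14, 4, 13, 12]
[i] adj suffixes → lcp
  [1] 0/7 → 2 ('aa')
  [2] 7/1 → 3 ('aac')
  [3] 1/21 → 1 ('a')
  [4] 21/8 → 2 ('ac')
  [5] 8/2 → 2 ('ac')
  [6] 2/19 → 1 ('a')
  [7] 19/11 → 2 ('ad')
  [8] 11/10 → 0 ('')
  [9] 10/17 → 1 ('b')
  [10] 17/22 → 0 ('')
  [11] 22/9 → 1 ('c')
  [12] 9/16 → 2 ('cb')
  [13] 16/15 → 1 ('c')
  [14] 15/5 → 1 ('c')
  [15] 5/3 → 2 ('cd')
  [16] 3/6 → 0 ('')
  [17] 6/20 → 2 ('da')
  [18] 20/18 → 2 ('da')
  [19] 18/14 → 1 ('d')
  [20] 14/4 → 2 ('dc')
  [21] 4/13 → 1 ('d')
  [22] 13/12 → 2 ('dd')

[0, 2, 3, 1, 2, 2, 1, 2, 0, 1, 0, 1, 2, 1, 1, 2, 0, 2, 2, 1, 2, 1, 2]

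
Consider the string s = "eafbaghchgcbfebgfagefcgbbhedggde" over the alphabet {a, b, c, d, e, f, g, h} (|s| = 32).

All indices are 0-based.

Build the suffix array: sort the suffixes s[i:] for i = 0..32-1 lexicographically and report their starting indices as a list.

sorted suffixes:
  #0 SA[0]=1  'afbaghchgcbfebgfagefcgbbhedggde'
  #1 SA[1]=17  'agefcgbbhedggde'
  #2 SA[2]=4  'aghchgcbfebgfagefcgbbhedggde'
  #3 SA[3]=3  'baghchgcbfebgfagefcgbbhedggde'
  #4 SA[4]=23  'bbhedggde'
  #5 SA[5]=11  'bfebgfagefcgbbhedggde'
  #6 SA[6]=14  'bgfagefcgbbhedggde'
  #7 SA[7]=24  'bhedggde'
  #8 SA[8]=10  'cbfebgfagefcgbbhedggde'
  #9 SA[9]=21  'cgbbhedggde'
  #10 SA[10]=7  'chgcbfebgfagefcgbbhedggde'
  #11 SA[11]=30  'de'
  #12 SA[12]=27  'dggde'
  #13 SA[13]=31  'e'
  #14 SA[14]=0  'eafbaghchgcbfebgfagefcgbbhedggde'
  #15 SA[15]=13  'ebgfagefcgbbhedggde'
  #16 SA[16]=26  'edggde'
  #17 SA[17]=19  'efcgbbhedggde'
  #18 SA[18]=16  'fagefcgbbhedggde'
  #19 SA[19]=2  'fbaghchgcbfebgfagefcgbbhedggde'
  #20 SA[20]=20  'fcgbbhedggde'
  #21 SA[21]=12  'febgfagefcgbbhedggde'
  #22 SA[22]=22  'gbbhedggde'
  #23 SA[23]=9  'gcbfebgfagefcgbbhedggde'
  #24 SA[24]=29  'gde'
  #25 SA[25]=18  'gefcgbbhedggde'
  #26 SA[26]=15  'gfagefcgbbhedggde'
  #27 SA[27]=28  'ggde'
  #28 SA[28]=5  'ghchgcbfebgfagefcgbbhedggde'
  #29 SA[29]=6  'hchgcbfebgfagefcgbbhedggde'
  #30 SA[30]=25  'hedggde'
  #31 SA[31]=8  'hgcbfebgfagefcgbbhedggde'

[1, 17, 4, 3, 23, 11, 14, 24, 10, 21, 7, 30, 27, 31, 0, 13, 26, 19, 16, 2, 20, 12, 22, 9, 29, 18, 15, 28, 5, 6, 25, 8]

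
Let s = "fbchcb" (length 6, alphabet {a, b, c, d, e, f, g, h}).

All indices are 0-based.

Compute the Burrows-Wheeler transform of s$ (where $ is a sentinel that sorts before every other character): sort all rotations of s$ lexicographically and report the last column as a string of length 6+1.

bcfhb$c

rank  rotation last
    0  $fbchcb  b
    1  b$fbchc  c
    2  bchcb$f  f
    3  cb$fbch  h
    4  chcb$fb  b
    5  fbchcb$  $
    6  hcb$fbc  c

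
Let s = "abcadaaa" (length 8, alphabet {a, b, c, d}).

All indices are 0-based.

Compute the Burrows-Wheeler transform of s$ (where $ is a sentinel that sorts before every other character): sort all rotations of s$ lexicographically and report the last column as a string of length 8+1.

aaad$caba

rank  rotation   last
    0  $abcadaaa  a
    1  a$abcadaa  a
    2  aa$abcada  a
    3  aaa$abcad  d
    4  abcadaaa$  $
    5  adaaa$abc  c
    6  bcadaaa$a  a
    7  cadaaa$ab  b
    8  daaa$abca  a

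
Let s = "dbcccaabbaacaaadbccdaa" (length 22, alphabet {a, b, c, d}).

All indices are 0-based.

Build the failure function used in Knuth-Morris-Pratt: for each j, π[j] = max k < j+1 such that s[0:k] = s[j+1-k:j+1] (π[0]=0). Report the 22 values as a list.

π[0] = 0
j=1 s[j]='b': π[1]=0 (border '')
j=2 s[j]='c': π[2]=0 (border '')
j=3 s[j]='c': π[3]=0 (border '')
j=4 s[j]='c': π[4]=0 (border '')
j=5 s[j]='a': π[5]=0 (border '')
j=6 s[j]='a': π[6]=0 (border '')
j=7 s[j]='b': π[7]=0 (border '')
j=8 s[j]='b': π[8]=0 (border '')
j=9 s[j]='a': π[9]=0 (border '')
j=10 s[j]='a': π[10]=0 (border '')
j=11 s[j]='c': π[11]=0 (border '')
j=12 s[j]='a': π[12]=0 (border '')
j=13 s[j]='a': π[13]=0 (border '')
j=14 s[j]='a': π[14]=0 (border '')
j=15 s[j]='d': π[15]=1 (border 'd')
j=16 s[j]='b': π[16]=2 (border 'db')
j=17 s[j]='c': π[17]=3 (border 'dbc')
j=18 s[j]='c': π[18]=4 (border 'dbcc')
j=19 s[j]='d': k: 4→0; π[19]=1 (border 'd')
j=20 s[j]='a': k: 1→0; π[20]=0 (border '')
j=21 s[j]='a': π[21]=0 (border '')

[0, 0, 0, 0, 0, 0, 0, 0, 0, 0, 0, 0, 0, 0, 0, 1, 2, 3, 4, 1, 0, 0]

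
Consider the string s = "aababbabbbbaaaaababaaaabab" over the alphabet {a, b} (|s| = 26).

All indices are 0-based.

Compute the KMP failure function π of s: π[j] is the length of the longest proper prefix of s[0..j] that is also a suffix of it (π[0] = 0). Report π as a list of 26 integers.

[0, 1, 0, 1, 0, 0, 1, 0, 0, 0, 0, 1, 2, 2, 2, 2, 3, 4, 5, 1, 2, 2, 2, 3, 4, 5]

π[0] = 0
j=1 s[j]='a': π[1]=1 (border 'a')
j=2 s[j]='b': k: 1→0; π[2]=0 (border '')
j=3 s[j]='a': π[3]=1 (border 'a')
j=4 s[j]='b': k: 1→0; π[4]=0 (border '')
j=5 s[j]='b': π[5]=0 (border '')
j=6 s[j]='a': π[6]=1 (border 'a')
j=7 s[j]='b': k: 1→0; π[7]=0 (border '')
j=8 s[j]='b': π[8]=0 (border '')
j=9 s[j]='b': π[9]=0 (border '')
j=10 s[j]='b': π[10]=0 (border '')
j=11 s[j]='a': π[11]=1 (border 'a')
j=12 s[j]='a': π[12]=2 (border 'aa')
j=13 s[j]='a': k: 2→1; π[13]=2 (border 'aa')
j=14 s[j]='a': k: 2→1; π[14]=2 (border 'aa')
j=15 s[j]='a': k: 2→1; π[15]=2 (border 'aa')
j=16 s[j]='b': π[16]=3 (border 'aab')
j=17 s[j]='a': π[17]=4 (border 'aaba')
j=18 s[j]='b': π[18]=5 (border 'aabab')
j=19 s[j]='a': k: 5→0; π[19]=1 (border 'a')
j=20 s[j]='a': π[20]=2 (border 'aa')
j=21 s[j]='a': k: 2→1; π[21]=2 (border 'aa')
j=22 s[j]='a': k: 2→1; π[22]=2 (border 'aa')
j=23 s[j]='b': π[23]=3 (border 'aab')
j=24 s[j]='a': π[24]=4 (border 'aaba')
j=25 s[j]='b': π[25]=5 (border 'aabab')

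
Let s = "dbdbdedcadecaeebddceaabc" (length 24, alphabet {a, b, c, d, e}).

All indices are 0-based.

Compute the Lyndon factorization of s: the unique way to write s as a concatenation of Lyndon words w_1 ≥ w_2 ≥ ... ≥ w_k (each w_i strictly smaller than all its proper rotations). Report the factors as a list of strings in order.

emit factor 1: 'd' (i=0, period=1)
emit factor 2: 'bdbdedc' (i=1, period=7)
emit factor 3: 'adecaeebddce' (i=8, period=12)
emit factor 4: 'aabc' (i=20, period=4)

["d", "bdbdedc", "adecaeebddce", "aabc"]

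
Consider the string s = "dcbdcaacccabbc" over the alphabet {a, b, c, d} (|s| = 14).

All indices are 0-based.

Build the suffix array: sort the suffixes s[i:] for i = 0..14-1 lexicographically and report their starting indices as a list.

rank | idx | suffix
   0 |   5 | aacccabbc
   1 |  10 | abbc
   2 |   6 | acccabbc
   3 |  11 | bbc
   4 |  12 | bc
   5 |   2 | bdcaacccabbc
   6 |  13 | c
   7 |   4 | caacccabbc
   8 |   9 | cabbc
   9 |   1 | cbdcaacccabbc
  10 |   8 | ccabbc
  11 |   7 | cccabbc
  12 |   3 | dcaacccabbc
  13 |   0 | dcbdcaacccabbc

[5, 10, 6, 11, 12, 2, 13, 4, 9, 1, 8, 7, 3, 0]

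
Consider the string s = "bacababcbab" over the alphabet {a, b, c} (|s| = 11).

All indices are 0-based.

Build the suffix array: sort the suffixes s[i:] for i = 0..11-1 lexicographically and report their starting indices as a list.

rank | idx | suffix
   0 |   9 | ab
   1 |   3 | ababcbab
   2 |   5 | abcbab
   3 |   1 | acababcbab
   4 |  10 | b
   5 |   8 | bab
   6 |   4 | babcbab
   7 |   0 | bacababcbab
   8 |   6 | bcbab
   9 |   2 | cababcbab
  10 |   7 | cbab

[9, 3, 5, 1, 10, 8, 4, 0, 6, 2, 7]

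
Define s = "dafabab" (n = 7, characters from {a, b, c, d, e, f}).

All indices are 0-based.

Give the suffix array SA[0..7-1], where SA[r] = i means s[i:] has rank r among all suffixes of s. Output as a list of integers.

sorted suffixes:
  #0 SA[0]=5  'ab'
  #1 SA[1]=3  'abab'
  #2 SA[2]=1  'afabab'
  #3 SA[3]=6  'b'
  #4 SA[4]=4  'bab'
  #5 SA[5]=0  'dafabab'
  #6 SA[6]=2  'fabab'

[5, 3, 1, 6, 4, 0, 2]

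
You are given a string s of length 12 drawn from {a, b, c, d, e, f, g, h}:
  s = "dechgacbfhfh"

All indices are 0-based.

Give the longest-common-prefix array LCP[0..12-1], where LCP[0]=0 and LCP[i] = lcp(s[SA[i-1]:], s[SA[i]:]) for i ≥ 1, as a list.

[0, 0, 0, 1, 0, 0, 0, 2, 0, 0, 1, 1]

sorted suffixes:
  #0 SA[0]=5  'acbfhfh'
  #1 SA[1]=7  'bfhfh'
  #2 SA[2]=6  'cbfhfh'
  #3 SA[3]=2  'chgacbfhfh'
  #4 SA[4]=0  'dechgacbfhfh'
  #5 SA[5]=1  'echgacbfhfh'
  #6 SA[6]=10  'fh'
  #7 SA[7]=8  'fhfh'
  #8 SA[8]=4  'gacbfhfh'
  #9 SA[9]=11  'h'
  #10 SA[10]=9  'hfh'
  #11 SA[11]=3  'hgacbfhfh'

SA = [5, 7, 6, 2, 0, 1, 10, 8, 4, 11, 9, 3]
[i] adj suffixes → lcp
  [1] 5/7 → 0 ('')
  [2] 7/6 → 0 ('')
  [3] 6/2 → 1 ('c')
  [4] 2/0 → 0 ('')
  [5] 0/1 → 0 ('')
  [6] 1/10 → 0 ('')
  [7] 10/8 → 2 ('fh')
  [8] 8/4 → 0 ('')
  [9] 4/11 → 0 ('')
  [10] 11/9 → 1 ('h')
  [11] 9/3 → 1 ('h')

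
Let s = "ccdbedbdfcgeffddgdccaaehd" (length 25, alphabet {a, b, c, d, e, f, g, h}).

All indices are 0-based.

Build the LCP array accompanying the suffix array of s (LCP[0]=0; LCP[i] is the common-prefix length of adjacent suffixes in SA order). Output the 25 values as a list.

sorted suffixes:
  #0 SA[0]=20  'aaehd'
  #1 SA[1]=21  'aehd'
  #2 SA[2]=6  'bdfcgeffddgdccaaehd'
  #3 SA[3]=3  'bedbdfcgeffddgdccaaehd'
  #4 SA[4]=19  'caaehd'
  #5 SA[5]=18  'ccaaehd'
  #6 SA[6]=0  'ccdbedbdfcgeffddgdccaaehd'
  #7 SA[7]=1  'cdbedbdfcgeffddgdccaaehd'
  #8 SA[8]=9  'cgeffddgdccaaehd'
  #9 SA[9]=24  'd'
  #10 SA[10]=5  'dbdfcgeffddgdccaaehd'
  #11 SA[11]=2  'dbedbdfcgeffddgdccaaehd'
  #12 SA[12]=17  'dccaaehd'
  #13 SA[13]=14  'ddgdccaaehd'
  #14 SA[14]=7  'dfcgeffddgdccaaehd'
  #15 SA[15]=15  'dgdccaaehd'
  #16 SA[16]=4  'edbdfcgeffddgdccaaehd'
  #17 SA[17]=11  'effddgdccaaehd'
  #18 SA[18]=22  'ehd'
  #19 SA[19]=8  'fcgeffddgdccaaehd'
  #20 SA[20]=13  'fddgdccaaehd'
  #21 SA[21]=12  'ffddgdccaaehd'
  #22 SA[22]=16  'gdccaaehd'
  #23 SA[23]=10  'geffddgdccaaehd'
  #24 SA[24]=23  'hd'

SA = [20, 21, 6, 3, 19, 18, 0, 1, 9, 24, 5, 2, 17, 14, 7, 15, 4, 11, 22, 8, 13, 12, 16, 10, 23]
rank  pair      lcp
   1  s[20:],s[21:]  1  'a'
   2  s[21:],s[6:]  0  ''
   3  s[6:],s[3:]  1  'b'
   4  s[3:],s[19:]  0  ''
   5  s[19:],s[18:]  1  'c'
   6  s[18:],s[0:]  2  'cc'
   7  s[0:],s[1:]  1  'c'
   8  s[1:],s[9:]  1  'c'
   9  s[9:],s[24:]  0  ''
  10  s[24:],s[5:]  1  'd'
  11  s[5:],s[2:]  2  'db'
  12  s[2:],s[17:]  1  'd'
  13  s[17:],s[14:]  1  'd'
  14  s[14:],s[7:]  1  'd'
  15  s[7:],s[15:]  1  'd'
  16  s[15:],s[4:]  0  ''
  17  s[4:],s[11:]  1  'e'
  18  s[11:],s[22:]  1  'e'
  19  s[22:],s[8:]  0  ''
  20  s[8:],s[13:]  1  'f'
  21  s[13:],s[12:]  1  'f'
  22  s[12:],s[16:]  0  ''
  23  s[16:],s[10:]  1  'g'
  24  s[10:],s[23:]  0  ''

[0, 1, 0, 1, 0, 1, 2, 1, 1, 0, 1, 2, 1, 1, 1, 1, 0, 1, 1, 0, 1, 1, 0, 1, 0]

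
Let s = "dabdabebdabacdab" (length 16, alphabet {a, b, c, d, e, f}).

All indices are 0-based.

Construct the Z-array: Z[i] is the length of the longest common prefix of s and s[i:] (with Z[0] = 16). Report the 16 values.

[16, 0, 0, 3, 0, 0, 0, 0, 3, 0, 0, 0, 0, 3, 0, 0]

Z[0]=16
i=1: i≥r, start 0; Z[1]=0
i=2: i≥r, start 0; Z[2]=0
i=3: i≥r, start 0; Z[3]=3 extend→box=[3,6)
i=4: min(r-i=2, Z[1]=0)=0; Z[4]=0
i=5: min(r-i=1, Z[2]=0)=0; Z[5]=0
i=6: i≥r, start 0; Z[6]=0
i=7: i≥r, start 0; Z[7]=0
i=8: i≥r, start 0; Z[8]=3 extend→box=[8,11)
i=9: min(r-i=2, Z[1]=0)=0; Z[9]=0
i=10: min(r-i=1, Z[2]=0)=0; Z[10]=0
i=11: i≥r, start 0; Z[11]=0
i=12: i≥r, start 0; Z[12]=0
i=13: i≥r, start 0; Z[13]=3 extend→box=[13,16)
i=14: min(r-i=2, Z[1]=0)=0; Z[14]=0
i=15: min(r-i=1, Z[2]=0)=0; Z[15]=0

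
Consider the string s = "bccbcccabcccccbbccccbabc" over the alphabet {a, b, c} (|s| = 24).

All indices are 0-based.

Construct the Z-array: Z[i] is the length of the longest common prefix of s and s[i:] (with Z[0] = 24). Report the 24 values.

[24, 0, 0, 3, 0, 0, 0, 0, 3, 0, 0, 0, 0, 0, 1, 3, 0, 0, 0, 0, 1, 0, 2, 0]

Z[0]=24
i=1: outside box; Z[1]=0
i=2: outside box; Z[2]=0
i=3: outside box; Z[3]=3 scan→box=[3,6)
i=4: min(r-i=2, Z[1]=0)=0; Z[4]=0
i=5: min(r-i=1, Z[2]=0)=0; Z[5]=0
i=6: outside box; Z[6]=0
i=7: outside box; Z[7]=0
i=8: outside box; Z[8]=3 scan→box=[8,11)
i=9: min(r-i=2, Z[1]=0)=0; Z[9]=0
i=10: min(r-i=1, Z[2]=0)=0; Z[10]=0
i=11: outside box; Z[11]=0
i=12: outside box; Z[12]=0
i=13: outside box; Z[13]=0
i=14: outside box; Z[14]=1 scan→box=[14,15)
i=15: outside box; Z[15]=3 scan→box=[15,18)
i=16: min(r-i=2, Z[1]=0)=0; Z[16]=0
i=17: min(r-i=1, Z[2]=0)=0; Z[17]=0
i=18: outside box; Z[18]=0
i=19: outside box; Z[19]=0
i=20: outside box; Z[20]=1 scan→box=[20,21)
i=21: outside box; Z[21]=0
i=22: outside box; Z[22]=2 scan→box=[22,24)
i=23: min(r-i=1, Z[1]=0)=0; Z[23]=0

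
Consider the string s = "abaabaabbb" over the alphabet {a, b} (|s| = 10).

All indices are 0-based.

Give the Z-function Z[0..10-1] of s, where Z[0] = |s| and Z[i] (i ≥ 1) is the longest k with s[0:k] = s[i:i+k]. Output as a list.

[10, 0, 1, 5, 0, 1, 2, 0, 0, 0]

Z[0]=10
i=1: i≥r, start 0; Z[1]=0
i=2: i≥r, start 0; Z[2]=1 grow→box=[2,3)
i=3: i≥r, start 0; Z[3]=5 grow→box=[3,8)
i=4: min(r-i=4, Z[1]=0)=0; Z[4]=0
i=5: min(r-i=3, Z[2]=1)=1; Z[5]=1
i=6: min(r-i=2, Z[3]=5)=2; Z[6]=2
i=7: min(r-i=1, Z[4]=0)=0; Z[7]=0
i=8: i≥r, start 0; Z[8]=0
i=9: i≥r, start 0; Z[9]=0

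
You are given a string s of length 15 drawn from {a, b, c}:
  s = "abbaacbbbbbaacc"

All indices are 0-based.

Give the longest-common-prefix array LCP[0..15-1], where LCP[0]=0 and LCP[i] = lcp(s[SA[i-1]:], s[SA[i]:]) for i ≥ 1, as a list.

rank→(start, suffix):
  0 → (3, 'aacbbbbbaacc')
  1 → (11, 'aacc')
  2 → (0, 'abbaacbbbbbaacc')
  3 → (4, 'acbbbbbaacc')
  4 → (12, 'acc')
  5 → (2, 'baacbbbbbaacc')
  6 → (10, 'baacc')
  7 → (1, 'bbaacbbbbbaacc')
  8 → (9, 'bbaacc')
  9 → (8, 'bbbaacc')
  10 → (7, 'bbbbaacc')
  11 → (6, 'bbbbbaacc')
  12 → (14, 'c')
  13 → (5, 'cbbbbbaacc')
  14 → (13, 'cc')

SA = [3, 11, 0, 4, 12, 2, 10, 1, 9, 8, 7, 6, 14, 5, 13]
rank  pair      lcp
   1  s[3:],s[11:]  3  'aac'
   2  s[11:],s[0:]  1  'a'
   3  s[0:],s[4:]  1  'a'
   4  s[4:],s[12:]  2  'ac'
   5  s[12:],s[2:]  0  ''
   6  s[2:],s[10:]  4  'baac'
   7  s[10:],s[1:]  1  'b'
   8  s[1:],s[9:]  5  'bbaac'
   9  s[9:],s[8:]  2  'bb'
  10  s[8:],s[7:]  3  'bbb'
  11  s[7:],s[6:]  4  'bbbb'
  12  s[6:],s[14:]  0  ''
  13  s[14:],s[5:]  1  'c'
  14  s[5:],s[13:]  1  'c'

[0, 3, 1, 1, 2, 0, 4, 1, 5, 2, 3, 4, 0, 1, 1]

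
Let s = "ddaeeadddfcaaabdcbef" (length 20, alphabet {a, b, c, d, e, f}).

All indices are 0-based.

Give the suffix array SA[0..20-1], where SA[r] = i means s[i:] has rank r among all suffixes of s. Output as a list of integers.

[11, 12, 13, 5, 2, 14, 17, 10, 16, 1, 15, 0, 6, 7, 8, 4, 3, 18, 19, 9]

rank→(start, suffix):
  0 → (11, 'aaabdcbef')
  1 → (12, 'aabdcbef')
  2 → (13, 'abdcbef')
  3 → (5, 'adddfcaaabdcbef')
  4 → (2, 'aeeadddfcaaabdcbef')
  5 → (14, 'bdcbef')
  6 → (17, 'bef')
  7 → (10, 'caaabdcbef')
  8 → (16, 'cbef')
  9 → (1, 'daeeadddfcaaabdcbef')
  10 → (15, 'dcbef')
  11 → (0, 'ddaeeadddfcaaabdcbef')
  12 → (6, 'dddfcaaabdcbef')
  13 → (7, 'ddfcaaabdcbef')
  14 → (8, 'dfcaaabdcbef')
  15 → (4, 'eadddfcaaabdcbef')
  16 → (3, 'eeadddfcaaabdcbef')
  17 → (18, 'ef')
  18 → (19, 'f')
  19 → (9, 'fcaaabdcbef')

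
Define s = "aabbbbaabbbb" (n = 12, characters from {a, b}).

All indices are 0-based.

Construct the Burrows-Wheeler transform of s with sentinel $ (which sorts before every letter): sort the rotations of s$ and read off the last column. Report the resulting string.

rank  rotation       last
    0  $aabbbbaabbbb  b
    1  aabbbb$aabbbb  b
    2  aabbbbaabbbb$  $
    3  abbbb$aabbbba  a
    4  abbbbaabbbb$a  a
    5  b$aabbbbaabbb  b
    6  baabbbb$aabbb  b
    7  bb$aabbbbaabb  b
    8  bbaabbbb$aabb  b
    9  bbb$aabbbbaab  b
   10  bbbaabbbb$aab  b
   11  bbbb$aabbbbaa  a
   12  bbbbaabbbb$aa  a

bb$aabbbbbbaa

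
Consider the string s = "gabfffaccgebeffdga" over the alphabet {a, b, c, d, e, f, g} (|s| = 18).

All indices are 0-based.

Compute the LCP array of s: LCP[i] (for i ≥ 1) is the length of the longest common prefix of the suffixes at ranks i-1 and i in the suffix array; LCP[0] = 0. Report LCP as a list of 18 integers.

[0, 1, 1, 0, 1, 0, 1, 0, 0, 1, 0, 1, 1, 2, 2, 0, 2, 1]

rank→(start, suffix):
  0 → (17, 'a')
  1 → (1, 'abfffaccgebeffdga')
  2 → (6, 'accgebeffdga')
  3 → (11, 'beffdga')
  4 → (2, 'bfffaccgebeffdga')
  5 → (7, 'ccgebeffdga')
  6 → (8, 'cgebeffdga')
  7 → (15, 'dga')
  8 → (10, 'ebeffdga')
  9 → (12, 'effdga')
  10 → (5, 'faccgebeffdga')
  11 → (14, 'fdga')
  12 → (4, 'ffaccgebeffdga')
  13 → (13, 'ffdga')
  14 → (3, 'fffaccgebeffdga')
  15 → (16, 'ga')
  16 → (0, 'gabfffaccgebeffdga')
  17 → (9, 'gebeffdga')

SA = [17, 1, 6, 11, 2, 7, 8, 15, 10, 12, 5, 14, 4, 13, 3, 16, 0, 9]
rank  pair      lcp
   1  s[17:],s[1:]  1  'a'
   2  s[1:],s[6:]  1  'a'
   3  s[6:],s[11:]  0  ''
   4  s[11:],s[2:]  1  'b'
   5  s[2:],s[7:]  0  ''
   6  s[7:],s[8:]  1  'c'
   7  s[8:],s[15:]  0  ''
   8  s[15:],s[10:]  0  ''
   9  s[10:],s[12:]  1  'e'
  10  s[12:],s[5:]  0  ''
  11  s[5:],s[14:]  1  'f'
  12  s[14:],s[4:]  1  'f'
  13  s[4:],s[13:]  2  'ff'
  14  s[13:],s[3:]  2  'ff'
  15  s[3:],s[16:]  0  ''
  16  s[16:],s[0:]  2  'ga'
  17  s[0:],s[9:]  1  'g'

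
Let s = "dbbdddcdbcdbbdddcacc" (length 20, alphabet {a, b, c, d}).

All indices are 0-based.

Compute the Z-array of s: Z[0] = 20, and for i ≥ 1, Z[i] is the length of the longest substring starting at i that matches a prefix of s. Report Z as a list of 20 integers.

[20, 0, 0, 1, 1, 1, 0, 2, 0, 0, 7, 0, 0, 1, 1, 1, 0, 0, 0, 0]

Z[0]=20
i=1: outside box; Z[1]=0
i=2: outside box; Z[2]=0
i=3: outside box; Z[3]=1 grow→box=[3,4)
i=4: outside box; Z[4]=1 grow→box=[4,5)
i=5: outside box; Z[5]=1 grow→box=[5,6)
i=6: outside box; Z[6]=0
i=7: outside box; Z[7]=2 grow→box=[7,9)
i=8: min(r-i=1, Z[1]=0)=0; Z[8]=0
i=9: outside box; Z[9]=0
i=10: outside box; Z[10]=7 grow→box=[10,17)
i=11: min(r-i=6, Z[1]=0)=0; Z[11]=0
i=12: min(r-i=5, Z[2]=0)=0; Z[12]=0
i=13: min(r-i=4, Z[3]=1)=1; Z[13]=1
i=14: min(r-i=3, Z[4]=1)=1; Z[14]=1
i=15: min(r-i=2, Z[5]=1)=1; Z[15]=1
i=16: min(r-i=1, Z[6]=0)=0; Z[16]=0
i=17: outside box; Z[17]=0
i=18: outside box; Z[18]=0
i=19: outside box; Z[19]=0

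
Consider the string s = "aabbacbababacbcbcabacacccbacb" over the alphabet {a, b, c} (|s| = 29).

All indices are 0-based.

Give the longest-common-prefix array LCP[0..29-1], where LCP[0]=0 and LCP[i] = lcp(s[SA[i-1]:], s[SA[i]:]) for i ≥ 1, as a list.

sorted suffixes:
  #0 SA[0]=0  'aabbacbababacbcbcabacacccbacb'
  #1 SA[1]=7  'ababacbcbcabacacccbacb'
  #2 SA[2]=17  'abacacccbacb'
  #3 SA[3]=9  'abacbcbcabacacccbacb'
  #4 SA[4]=1  'abbacbababacbcbcabacacccbacb'
  #5 SA[5]=19  'acacccbacb'
  #6 SA[6]=26  'acb'
  #7 SA[7]=4  'acbababacbcbcabacacccbacb'
  #8 SA[8]=11  'acbcbcabacacccbacb'
  #9 SA[9]=21  'acccbacb'
  #10 SA[10]=28  'b'
  #11 SA[11]=6  'bababacbcbcabacacccbacb'
  #12 SA[12]=8  'babacbcbcabacacccbacb'
  #13 SA[13]=18  'bacacccbacb'
  #14 SA[14]=25  'bacb'
  #15 SA[15]=3  'bacbababacbcbcabacacccbacb'
  #16 SA[16]=10  'bacbcbcabacacccbacb'
  #17 SA[17]=2  'bbacbababacbcbcabacacccbacb'
  #18 SA[18]=15  'bcabacacccbacb'
  #19 SA[19]=13  'bcbcabacacccbacb'
  #20 SA[20]=16  'cabacacccbacb'
  #21 SA[21]=20  'cacccbacb'
  #22 SA[22]=27  'cb'
  #23 SA[23]=5  'cbababacbcbcabacacccbacb'
  #24 SA[24]=24  'cbacb'
  #25 SA[25]=14  'cbcabacacccbacb'
  #26 SA[26]=12  'cbcbcabacacccbacb'
  #27 SA[27]=23  'ccbacb'
  #28 SA[28]=22  'cccbacb'

SA = [0, 7, 17, 9, 1, 19, 26, 4, 11, 21, 28, 6, 8, 18, 25, 3, 10, 2, 15, 13, 16, 20, 27, 5, 24, 14, 12, 23, 22]
rank  pair      lcp
   1  s[0:],s[7:]  1  'a'
   2  s[7:],s[17:]  3  'aba'
   3  s[17:],s[9:]  4  'abac'
   4  s[9:],s[1:]  2  'ab'
   5  s[1:],s[19:]  1  'a'
   6  s[19:],s[26:]  2  'ac'
   7  s[26:],s[4:]  3  'acb'
   8  s[4:],s[11:]  3  'acb'
   9  s[11:],s[21:]  2  'ac'
  10  s[21:],s[28:]  0  ''
  11  s[28:],s[6:]  1  'b'
  12  s[6:],s[8:]  4  'baba'
  13  s[8:],s[18:]  2  'ba'
  14  s[18:],s[25:]  3  'bac'
  15  s[25:],s[3:]  4  'bacb'
  16  s[3:],s[10:]  4  'bacb'
  17  s[10:],s[2:]  1  'b'
  18  s[2:],s[15:]  1  'b'
  19  s[15:],s[13:]  2  'bc'
  20  s[13:],s[16:]  0  ''
  21  s[16:],s[20:]  2  'ca'
  22  s[20:],s[27:]  1  'c'
  23  s[27:],s[5:]  2  'cb'
  24  s[5:],s[24:]  3  'cba'
  25  s[24:],s[14:]  2  'cb'
  26  s[14:],s[12:]  3  'cbc'
  27  s[12:],s[23:]  1  'c'
  28  s[23:],s[22:]  2  'cc'

[0, 1, 3, 4, 2, 1, 2, 3, 3, 2, 0, 1, 4, 2, 3, 4, 4, 1, 1, 2, 0, 2, 1, 2, 3, 2, 3, 1, 2]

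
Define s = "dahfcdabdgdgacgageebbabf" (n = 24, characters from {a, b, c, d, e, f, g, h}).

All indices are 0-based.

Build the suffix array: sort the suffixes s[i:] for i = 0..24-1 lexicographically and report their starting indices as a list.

[6, 21, 12, 15, 1, 20, 19, 7, 22, 4, 13, 5, 0, 10, 8, 18, 17, 23, 3, 11, 14, 9, 16, 2]

rank | idx | suffix
   0 |   6 | abdgdgacgageebbabf
   1 |  21 | abf
   2 |  12 | acgageebbabf
   3 |  15 | ageebbabf
   4 |   1 | ahfcdabdgdgacgageebbabf
   5 |  20 | babf
   6 |  19 | bbabf
   7 |   7 | bdgdgacgageebbabf
   8 |  22 | bf
   9 |   4 | cdabdgdgacgageebbabf
  10 |  13 | cgageebbabf
  11 |   5 | dabdgdgacgageebbabf
  12 |   0 | dahfcdabdgdgacgageebbabf
  13 |  10 | dgacgageebbabf
  14 |   8 | dgdgacgageebbabf
  15 |  18 | ebbabf
  16 |  17 | eebbabf
  17 |  23 | f
  18 |   3 | fcdabdgdgacgageebbabf
  19 |  11 | gacgageebbabf
  20 |  14 | gageebbabf
  21 |   9 | gdgacgageebbabf
  22 |  16 | geebbabf
  23 |   2 | hfcdabdgdgacgageebbabf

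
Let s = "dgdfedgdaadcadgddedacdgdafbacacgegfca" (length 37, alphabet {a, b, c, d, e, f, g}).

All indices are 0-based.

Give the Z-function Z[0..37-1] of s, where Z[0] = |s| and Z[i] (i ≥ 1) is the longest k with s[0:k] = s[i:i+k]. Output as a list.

Z[0]=37
i=1: i≥r, start 0; Z[1]=0
i=2: i≥r, start 0; Z[2]=1 extend→box=[2,3)
i=3: i≥r, start 0; Z[3]=0
i=4: i≥r, start 0; Z[4]=0
i=5: i≥r, start 0; Z[5]=3 extend→box=[5,8)
i=6: min(r-i=2, Z[1]=0)=0; Z[6]=0
i=7: min(r-i=1, Z[2]=1)=1; Z[7]=1
i=8: i≥r, start 0; Z[8]=0
i=9: i≥r, start 0; Z[9]=0
i=10: i≥r, start 0; Z[10]=1 extend→box=[10,11)
i=11: i≥r, start 0; Z[11]=0
i=12: i≥r, start 0; Z[12]=0
i=13: i≥r, start 0; Z[13]=3 extend→box=[13,16)
i=14: min(r-i=2, Z[1]=0)=0; Z[14]=0
i=15: min(r-i=1, Z[2]=1)=1; Z[15]=1
i=16: i≥r, start 0; Z[16]=1 extend→box=[16,17)
i=17: i≥r, start 0; Z[17]=0
i=18: i≥r, start 0; Z[18]=1 extend→box=[18,19)
i=19: i≥r, start 0; Z[19]=0
i=20: i≥r, start 0; Z[20]=0
i=21: i≥r, start 0; Z[21]=3 extend→box=[21,24)
i=22: min(r-i=2, Z[1]=0)=0; Z[22]=0
i=23: min(r-i=1, Z[2]=1)=1; Z[23]=1
i=24: i≥r, start 0; Z[24]=0
i=25: i≥r, start 0; Z[25]=0
i=26: i≥r, start 0; Z[26]=0
i=27: i≥r, start 0; Z[27]=0
i=28: i≥r, start 0; Z[28]=0
i=29: i≥r, start 0; Z[29]=0
i=30: i≥r, start 0; Z[30]=0
i=31: i≥r, start 0; Z[31]=0
i=32: i≥r, start 0; Z[32]=0
i=33: i≥r, start 0; Z[33]=0
i=34: i≥r, start 0; Z[34]=0
i=35: i≥r, start 0; Z[35]=0
i=36: i≥r, start 0; Z[36]=0

[37, 0, 1, 0, 0, 3, 0, 1, 0, 0, 1, 0, 0, 3, 0, 1, 1, 0, 1, 0, 0, 3, 0, 1, 0, 0, 0, 0, 0, 0, 0, 0, 0, 0, 0, 0, 0]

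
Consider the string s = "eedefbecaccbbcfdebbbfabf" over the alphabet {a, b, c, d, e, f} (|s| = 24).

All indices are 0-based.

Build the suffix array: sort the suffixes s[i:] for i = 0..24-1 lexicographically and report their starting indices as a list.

[21, 8, 17, 11, 18, 12, 5, 22, 19, 7, 10, 9, 13, 15, 2, 16, 6, 1, 0, 3, 23, 20, 4, 14]

rank | idx | suffix
   0 |  21 | abf
   1 |   8 | accbbcfdebbbfabf
   2 |  17 | bbbfabf
   3 |  11 | bbcfdebbbfabf
   4 |  18 | bbfabf
   5 |  12 | bcfdebbbfabf
   6 |   5 | becaccbbcfdebbbfabf
   7 |  22 | bf
   8 |  19 | bfabf
   9 |   7 | caccbbcfdebbbfabf
  10 |  10 | cbbcfdebbbfabf
  11 |   9 | ccbbcfdebbbfabf
  12 |  13 | cfdebbbfabf
  13 |  15 | debbbfabf
  14 |   2 | defbecaccbbcfdebbbfabf
  15 |  16 | ebbbfabf
  16 |   6 | ecaccbbcfdebbbfabf
  17 |   1 | edefbecaccbbcfdebbbfabf
  18 |   0 | eedefbecaccbbcfdebbbfabf
  19 |   3 | efbecaccbbcfdebbbfabf
  20 |  23 | f
  21 |  20 | fabf
  22 |   4 | fbecaccbbcfdebbbfabf
  23 |  14 | fdebbbfabf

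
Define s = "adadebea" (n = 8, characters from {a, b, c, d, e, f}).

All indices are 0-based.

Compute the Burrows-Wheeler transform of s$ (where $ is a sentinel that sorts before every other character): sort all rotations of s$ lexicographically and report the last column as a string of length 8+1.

ae$deaabd

rank  rotation   last
    0  $adadebea  a
    1  a$adadebe  e
    2  adadebea$  $
    3  adebea$ad  d
    4  bea$adade  e
    5  dadebea$a  a
    6  debea$ada  a
    7  ea$adadeb  b
    8  ebea$adad  d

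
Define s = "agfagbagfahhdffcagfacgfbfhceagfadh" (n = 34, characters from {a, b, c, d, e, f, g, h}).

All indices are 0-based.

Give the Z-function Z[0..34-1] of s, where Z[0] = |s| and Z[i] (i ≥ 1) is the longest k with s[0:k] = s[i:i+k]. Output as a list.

[34, 0, 0, 2, 0, 0, 4, 0, 0, 1, 0, 0, 0, 0, 0, 0, 4, 0, 0, 1, 0, 0, 0, 0, 0, 0, 0, 0, 4, 0, 0, 1, 0, 0]

Z[0]=34
i=1: fresh scan; Z[1]=0
i=2: fresh scan; Z[2]=0
i=3: fresh scan; Z[3]=2 extend→box=[3,5)
i=4: min(r-i=1, Z[1]=0)=0; Z[4]=0
i=5: fresh scan; Z[5]=0
i=6: fresh scan; Z[6]=4 extend→box=[6,10)
i=7: min(r-i=3, Z[1]=0)=0; Z[7]=0
i=8: min(r-i=2, Z[2]=0)=0; Z[8]=0
i=9: min(r-i=1, Z[3]=2)=1; Z[9]=1
i=10: fresh scan; Z[10]=0
i=11: fresh scan; Z[11]=0
i=12: fresh scan; Z[12]=0
i=13: fresh scan; Z[13]=0
i=14: fresh scan; Z[14]=0
i=15: fresh scan; Z[15]=0
i=16: fresh scan; Z[16]=4 extend→box=[16,20)
i=17: min(r-i=3, Z[1]=0)=0; Z[17]=0
i=18: min(r-i=2, Z[2]=0)=0; Z[18]=0
i=19: min(r-i=1, Z[3]=2)=1; Z[19]=1
i=20: fresh scan; Z[20]=0
i=21: fresh scan; Z[21]=0
i=22: fresh scan; Z[22]=0
i=23: fresh scan; Z[23]=0
i=24: fresh scan; Z[24]=0
i=25: fresh scan; Z[25]=0
i=26: fresh scan; Z[26]=0
i=27: fresh scan; Z[27]=0
i=28: fresh scan; Z[28]=4 extend→box=[28,32)
i=29: min(r-i=3, Z[1]=0)=0; Z[29]=0
i=30: min(r-i=2, Z[2]=0)=0; Z[30]=0
i=31: min(r-i=1, Z[3]=2)=1; Z[31]=1
i=32: fresh scan; Z[32]=0
i=33: fresh scan; Z[33]=0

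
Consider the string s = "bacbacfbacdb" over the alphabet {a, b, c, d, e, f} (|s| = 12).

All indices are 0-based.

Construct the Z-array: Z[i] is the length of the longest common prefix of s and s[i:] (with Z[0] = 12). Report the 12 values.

Z[0]=12
i=1: fresh scan; Z[1]=0
i=2: fresh scan; Z[2]=0
i=3: fresh scan; Z[3]=3 scan→box=[3,6)
i=4: min(r-i=2, Z[1]=0)=0; Z[4]=0
i=5: min(r-i=1, Z[2]=0)=0; Z[5]=0
i=6: fresh scan; Z[6]=0
i=7: fresh scan; Z[7]=3 scan→box=[7,10)
i=8: min(r-i=2, Z[1]=0)=0; Z[8]=0
i=9: min(r-i=1, Z[2]=0)=0; Z[9]=0
i=10: fresh scan; Z[10]=0
i=11: fresh scan; Z[11]=1 scan→box=[11,12)

[12, 0, 0, 3, 0, 0, 0, 3, 0, 0, 0, 1]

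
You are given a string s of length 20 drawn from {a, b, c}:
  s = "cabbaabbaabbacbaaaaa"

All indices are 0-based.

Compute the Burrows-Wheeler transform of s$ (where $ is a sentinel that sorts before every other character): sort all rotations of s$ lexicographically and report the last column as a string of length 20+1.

aaaaabbbcaabcbbbaaa$a

rank  rotation               last
    0  $cabbaabbaabbacbaaaaa  a
    1  a$cabbaabbaabbacbaaaa  a
    2  aa$cabbaabbaabbacbaaa  a
    3  aaa$cabbaabbaabbacbaa  a
    4  aaaa$cabbaabbaabbacba  a
    5  aaaaa$cabbaabbaabbacb  b
    6  aabbaabbacbaaaaa$cabb  b
    7  aabbacbaaaaa$cabbaabb  b
    8  abbaabbaabbacbaaaaa$c  c
    9  abbaabbacbaaaaa$cabba  a
   10  abbacbaaaaa$cabbaabba  a
   11  acbaaaaa$cabbaabbaabb  b
   12  baaaaa$cabbaabbaabbac  c
   13  baabbaabbacbaaaaa$cab  b
   14  baabbacbaaaaa$cabbaab  b
   15  bacbaaaaa$cabbaabbaab  b
   16  bbaabbaabbacbaaaaa$ca  a
   17  bbaabbacbaaaaa$cabbaa  a
   18  bbacbaaaaa$cabbaabbaa  a
   19  cabbaabbaabbacbaaaaa$  $
   20  cbaaaaa$cabbaabbaabba  a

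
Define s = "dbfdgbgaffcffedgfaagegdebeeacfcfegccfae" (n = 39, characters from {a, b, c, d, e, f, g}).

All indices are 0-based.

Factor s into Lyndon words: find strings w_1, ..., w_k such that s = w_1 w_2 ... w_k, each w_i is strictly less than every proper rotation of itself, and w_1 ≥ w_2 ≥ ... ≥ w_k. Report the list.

emit factor 1: 'd' (i=0, period=1)
emit factor 2: 'bfdgbg' (i=1, period=6)
emit factor 3: 'affcffedgf' (i=7, period=10)
emit factor 4: 'aagegdebeeacfcfegccfae' (i=17, period=22)

["d", "bfdgbg", "affcffedgf", "aagegdebeeacfcfegccfae"]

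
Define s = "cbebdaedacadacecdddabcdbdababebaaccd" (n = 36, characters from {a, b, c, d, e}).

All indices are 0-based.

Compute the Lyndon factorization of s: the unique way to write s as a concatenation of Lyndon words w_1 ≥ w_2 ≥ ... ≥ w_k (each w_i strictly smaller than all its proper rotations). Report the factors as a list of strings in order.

emit factor 1: 'c' (i=0, period=1)
emit factor 2: 'be' (i=1, period=2)
emit factor 3: 'bd' (i=3, period=2)
emit factor 4: 'aed' (i=5, period=3)
emit factor 5: 'acadacecddd' (i=8, period=11)
emit factor 6: 'abcdbd' (i=19, period=6)
emit factor 7: 'ababeb' (i=25, period=6)
emit factor 8: 'aaccd' (i=31, period=5)

["c", "be", "bd", "aed", "acadacecddd", "abcdbd", "ababeb", "aaccd"]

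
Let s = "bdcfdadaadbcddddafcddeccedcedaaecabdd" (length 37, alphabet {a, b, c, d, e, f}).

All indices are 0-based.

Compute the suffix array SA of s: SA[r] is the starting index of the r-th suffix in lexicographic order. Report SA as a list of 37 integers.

[7, 29, 33, 5, 8, 30, 16, 10, 0, 34, 32, 22, 11, 18, 26, 23, 2, 36, 6, 28, 4, 15, 9, 25, 1, 35, 14, 13, 12, 19, 20, 31, 21, 27, 24, 17, 3]

rank→(start, suffix):
  0 → (7, 'aadbcddddafcddeccedcedaaecabdd')
  1 → (29, 'aaecabdd')
  2 → (33, 'abdd')
  3 → (5, 'adaadbcddddafcddeccedcedaaecabdd')
  4 → (8, 'adbcddddafcddeccedcedaaecabdd')
  5 → (30, 'aecabdd')
  6 → (16, 'afcddeccedcedaaecabdd')
  7 → (10, 'bcddddafcddeccedcedaaecabdd')
  8 → (0, 'bdcfdadaadbcddddafcddeccedcedaaecabdd')
  9 → (34, 'bdd')
  10 → (32, 'cabdd')
  11 → (22, 'ccedcedaaecabdd')
  12 → (11, 'cddddafcddeccedcedaaecabdd')
  13 → (18, 'cddeccedcedaaecabdd')
  14 → (26, 'cedaaecabdd')
  15 → (23, 'cedcedaaecabdd')
  16 → (2, 'cfdadaadbcddddafcddeccedcedaaecabdd')
  17 → (36, 'd')
  18 → (6, 'daadbcddddafcddeccedcedaaecabdd')
  19 → (28, 'daaecabdd')
  20 → (4, 'dadaadbcddddafcddeccedcedaaecabdd')
  21 → (15, 'dafcddeccedcedaaecabdd')
  22 → (9, 'dbcddddafcddeccedcedaaecabdd')
  23 → (25, 'dcedaaecabdd')
  24 → (1, 'dcfdadaadbcddddafcddeccedcedaaecabdd')
  25 → (35, 'dd')
  26 → (14, 'ddafcddeccedcedaaecabdd')
  27 → (13, 'dddafcddeccedcedaaecabdd')
  28 → (12, 'ddddafcddeccedcedaaecabdd')
  29 → (19, 'ddeccedcedaaecabdd')
  30 → (20, 'deccedcedaaecabdd')
  31 → (31, 'ecabdd')
  32 → (21, 'eccedcedaaecabdd')
  33 → (27, 'edaaecabdd')
  34 → (24, 'edcedaaecabdd')
  35 → (17, 'fcddeccedcedaaecabdd')
  36 → (3, 'fdadaadbcddddafcddeccedcedaaecabdd')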